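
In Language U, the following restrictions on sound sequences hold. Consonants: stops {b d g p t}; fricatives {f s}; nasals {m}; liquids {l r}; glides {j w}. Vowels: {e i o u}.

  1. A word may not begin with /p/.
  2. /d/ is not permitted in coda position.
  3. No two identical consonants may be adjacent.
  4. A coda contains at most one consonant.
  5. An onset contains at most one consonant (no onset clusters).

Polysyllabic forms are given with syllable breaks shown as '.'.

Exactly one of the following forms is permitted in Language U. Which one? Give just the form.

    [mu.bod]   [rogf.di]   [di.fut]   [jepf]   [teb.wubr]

[di.fut]

[mu.bod] — violates constraint 2: syllable 2 coda contains /d/ → not permitted
[rogf.di] — violates constraint 4: syllable 1 coda /gf/ has 2 consonants (> 1) → not permitted
[di.fut] — σ1 onset /d/, coda /∅/ ok; σ2 onset /f/, coda /t/ ok → permitted
[jepf] — violates constraint 4: syllable 1 coda /pf/ has 2 consonants (> 1) → not permitted
[teb.wubr] — violates constraint 4: syllable 2 coda /br/ has 2 consonants (> 1) → not permitted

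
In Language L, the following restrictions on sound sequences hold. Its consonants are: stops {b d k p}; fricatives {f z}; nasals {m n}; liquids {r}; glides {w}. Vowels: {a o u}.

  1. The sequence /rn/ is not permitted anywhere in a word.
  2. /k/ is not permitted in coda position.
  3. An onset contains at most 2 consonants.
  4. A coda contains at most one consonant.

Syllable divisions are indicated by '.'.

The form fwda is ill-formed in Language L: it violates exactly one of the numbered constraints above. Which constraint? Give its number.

3

fwda: syllable 1 onset /fwd/ has 3 consonants (> 2).
This is a violation of constraint 3: "An onset contains at most 2 consonants."
The remaining constraints (1, 2, 4) are satisfied.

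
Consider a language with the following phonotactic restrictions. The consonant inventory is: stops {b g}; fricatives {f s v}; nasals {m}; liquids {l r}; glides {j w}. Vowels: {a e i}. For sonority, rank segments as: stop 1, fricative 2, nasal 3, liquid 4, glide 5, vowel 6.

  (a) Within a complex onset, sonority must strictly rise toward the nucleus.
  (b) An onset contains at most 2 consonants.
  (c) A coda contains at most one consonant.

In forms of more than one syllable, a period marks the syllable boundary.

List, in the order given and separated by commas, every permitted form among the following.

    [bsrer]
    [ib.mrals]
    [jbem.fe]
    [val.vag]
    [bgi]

[val.vag]

[bsrer] — violates constraint (b): syllable 1 onset /bsr/ has 3 consonants (> 2) → not permitted
[ib.mrals] — violates constraint (c): syllable 2 coda /ls/ has 2 consonants (> 1) → not permitted
[jbem.fe] — violates constraint (a): syllable 1 onset /jb/: /j/ (glide, 5) → /b/ (stop, 1) does not rise → not permitted
[val.vag] — σ1 onset /v/, coda /l/ ok; σ2 onset /v/, coda /g/ ok → permitted
[bgi] — violates constraint (a): syllable 1 onset /bg/: /b/ (stop, 1) → /g/ (stop, 1) does not rise → not permitted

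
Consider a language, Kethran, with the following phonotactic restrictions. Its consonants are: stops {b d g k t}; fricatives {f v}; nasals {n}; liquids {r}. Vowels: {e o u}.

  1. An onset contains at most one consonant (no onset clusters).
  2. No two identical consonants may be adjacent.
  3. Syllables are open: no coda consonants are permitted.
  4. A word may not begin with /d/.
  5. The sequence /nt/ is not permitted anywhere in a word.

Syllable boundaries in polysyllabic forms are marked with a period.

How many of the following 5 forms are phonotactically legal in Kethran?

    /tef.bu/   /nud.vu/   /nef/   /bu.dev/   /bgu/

/tef.bu/ — violates constraint 3: syllable 1 coda /f/ has 1 consonant (> 0) → phonotactically illegal
/nud.vu/ — violates constraint 3: syllable 1 coda /d/ has 1 consonant (> 0) → phonotactically illegal
/nef/ — violates constraint 3: syllable 1 coda /f/ has 1 consonant (> 0) → phonotactically illegal
/bu.dev/ — violates constraint 3: syllable 2 coda /v/ has 1 consonant (> 0) → phonotactically illegal
/bgu/ — violates constraint 1: syllable 1 onset /bg/ has 2 consonants (> 1) → phonotactically illegal
No form is phonotactically legal → 0.

0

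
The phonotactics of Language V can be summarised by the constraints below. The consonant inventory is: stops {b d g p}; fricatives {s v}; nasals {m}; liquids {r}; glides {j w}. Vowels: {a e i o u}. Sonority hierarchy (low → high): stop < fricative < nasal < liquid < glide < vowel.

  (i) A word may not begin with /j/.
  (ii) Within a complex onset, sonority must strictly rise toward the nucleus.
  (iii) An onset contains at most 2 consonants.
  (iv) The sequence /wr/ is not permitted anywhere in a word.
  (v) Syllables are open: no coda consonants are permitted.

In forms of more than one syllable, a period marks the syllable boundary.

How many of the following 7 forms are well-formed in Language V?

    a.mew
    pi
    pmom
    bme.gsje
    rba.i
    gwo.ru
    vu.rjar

2

a.mew — violates constraint (v): syllable 2 coda /w/ has 1 consonant (> 0) → ill-formed
pi — σ1 onset /p/, coda /∅/ ok → well-formed
pmom — violates constraint (v): syllable 1 coda /m/ has 1 consonant (> 0) → ill-formed
bme.gsje — violates constraint (iii): syllable 2 onset /gsj/ has 3 consonants (> 2) → ill-formed
rba.i — violates constraint (ii): syllable 1 onset /rb/: /r/ (liquid, 4) → /b/ (stop, 1) does not rise → ill-formed
gwo.ru — σ1 onset /gw/ (1→5 rises), coda /∅/ ok; σ2 onset /r/, coda /∅/ ok → well-formed
vu.rjar — violates constraint (v): syllable 2 coda /r/ has 1 consonant (> 0) → ill-formed
Well-formed: pi, gwo.ru → 2.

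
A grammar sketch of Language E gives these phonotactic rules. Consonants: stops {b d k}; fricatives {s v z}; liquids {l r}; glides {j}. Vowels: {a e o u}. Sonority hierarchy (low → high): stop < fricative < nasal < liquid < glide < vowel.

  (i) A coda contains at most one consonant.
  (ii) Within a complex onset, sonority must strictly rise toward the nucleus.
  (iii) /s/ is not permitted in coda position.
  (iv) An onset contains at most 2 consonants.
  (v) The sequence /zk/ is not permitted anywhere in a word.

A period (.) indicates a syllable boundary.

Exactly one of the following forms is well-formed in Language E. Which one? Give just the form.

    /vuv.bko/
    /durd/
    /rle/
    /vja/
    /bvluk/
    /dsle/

/vuv.bko/ — violates constraint (ii): syllable 2 onset /bk/: /b/ (stop, 1) → /k/ (stop, 1) does not rise → ill-formed
/durd/ — violates constraint (i): syllable 1 coda /rd/ has 2 consonants (> 1) → ill-formed
/rle/ — violates constraint (ii): syllable 1 onset /rl/: /r/ (liquid, 4) → /l/ (liquid, 4) does not rise → ill-formed
/vja/ — σ1 onset /vj/ (2→5 rises), coda /∅/ ok → well-formed
/bvluk/ — violates constraint (iv): syllable 1 onset /bvl/ has 3 consonants (> 2) → ill-formed
/dsle/ — violates constraint (iv): syllable 1 onset /dsl/ has 3 consonants (> 2) → ill-formed

/vja/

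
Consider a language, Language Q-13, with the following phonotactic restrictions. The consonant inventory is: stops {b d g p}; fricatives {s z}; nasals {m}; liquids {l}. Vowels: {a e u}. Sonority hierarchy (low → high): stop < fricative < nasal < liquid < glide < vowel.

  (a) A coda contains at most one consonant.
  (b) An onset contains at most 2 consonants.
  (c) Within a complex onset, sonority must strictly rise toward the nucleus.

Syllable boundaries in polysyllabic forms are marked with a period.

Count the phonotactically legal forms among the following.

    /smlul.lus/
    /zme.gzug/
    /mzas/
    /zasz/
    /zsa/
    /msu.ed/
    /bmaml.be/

1

/smlul.lus/ — violates constraint (b): syllable 1 onset /sml/ has 3 consonants (> 2) → phonotactically illegal
/zme.gzug/ — σ1 onset /zm/ (2→3 rises), coda /∅/ ok; σ2 onset /gz/ (1→2 rises), coda /g/ ok → phonotactically legal
/mzas/ — violates constraint (c): syllable 1 onset /mz/: /m/ (nasal, 3) → /z/ (fricative, 2) does not rise → phonotactically illegal
/zasz/ — violates constraint (a): syllable 1 coda /sz/ has 2 consonants (> 1) → phonotactically illegal
/zsa/ — violates constraint (c): syllable 1 onset /zs/: /z/ (fricative, 2) → /s/ (fricative, 2) does not rise → phonotactically illegal
/msu.ed/ — violates constraint (c): syllable 1 onset /ms/: /m/ (nasal, 3) → /s/ (fricative, 2) does not rise → phonotactically illegal
/bmaml.be/ — violates constraint (a): syllable 1 coda /ml/ has 2 consonants (> 1) → phonotactically illegal
Phonotactically legal: /zme.gzug/ → 1.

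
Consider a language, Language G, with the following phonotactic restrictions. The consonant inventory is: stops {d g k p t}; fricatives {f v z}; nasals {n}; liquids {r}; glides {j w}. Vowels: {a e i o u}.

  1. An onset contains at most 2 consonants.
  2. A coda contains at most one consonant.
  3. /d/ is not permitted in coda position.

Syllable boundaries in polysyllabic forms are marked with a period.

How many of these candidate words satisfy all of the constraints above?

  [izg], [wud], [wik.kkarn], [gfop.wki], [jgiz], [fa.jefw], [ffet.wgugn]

2

[izg] — violates constraint 2: syllable 1 coda /zg/ has 2 consonants (> 1) → ill-formed
[wud] — violates constraint 3: syllable 1 coda contains /d/ → ill-formed
[wik.kkarn] — violates constraint 2: syllable 2 coda /rn/ has 2 consonants (> 1) → ill-formed
[gfop.wki] — σ1 onset /gf/ (2C), coda /p/ ok; σ2 onset /wk/ (2C), coda /∅/ ok → well-formed
[jgiz] — σ1 onset /jg/ (2C), coda /z/ ok → well-formed
[fa.jefw] — violates constraint 2: syllable 2 coda /fw/ has 2 consonants (> 1) → ill-formed
[ffet.wgugn] — violates constraint 2: syllable 2 coda /gn/ has 2 consonants (> 1) → ill-formed
Well-formed: [gfop.wki], [jgiz] → 2.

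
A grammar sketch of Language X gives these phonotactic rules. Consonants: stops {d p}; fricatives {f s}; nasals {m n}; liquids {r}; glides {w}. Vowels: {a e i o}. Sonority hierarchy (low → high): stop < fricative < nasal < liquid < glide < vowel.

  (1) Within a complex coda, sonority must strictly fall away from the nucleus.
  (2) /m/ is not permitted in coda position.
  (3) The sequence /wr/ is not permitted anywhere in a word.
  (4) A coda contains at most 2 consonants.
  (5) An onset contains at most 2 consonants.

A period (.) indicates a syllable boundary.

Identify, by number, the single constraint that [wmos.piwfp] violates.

[wmos.piwfp]: syllable 2 coda /wfp/ has 3 consonants (> 2).
This is a violation of constraint 4: "A coda contains at most 2 consonants."
The remaining constraints (1, 2, 3, 5) are satisfied.

4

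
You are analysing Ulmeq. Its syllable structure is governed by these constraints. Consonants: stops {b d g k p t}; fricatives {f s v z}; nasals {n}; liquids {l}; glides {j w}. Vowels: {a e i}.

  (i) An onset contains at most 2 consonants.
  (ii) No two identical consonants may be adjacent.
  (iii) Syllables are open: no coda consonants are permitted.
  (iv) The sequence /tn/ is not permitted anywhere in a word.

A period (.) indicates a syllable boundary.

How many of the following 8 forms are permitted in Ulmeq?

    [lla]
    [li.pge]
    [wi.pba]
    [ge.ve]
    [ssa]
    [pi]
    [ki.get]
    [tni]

4

[lla] — violates constraint (ii): adjacent identical consonants /ll/ → not permitted
[li.pge] — σ1 onset /l/, coda /∅/ ok; σ2 onset /pg/ (2C), coda /∅/ ok → permitted
[wi.pba] — σ1 onset /w/, coda /∅/ ok; σ2 onset /pb/ (2C), coda /∅/ ok → permitted
[ge.ve] — σ1 onset /g/, coda /∅/ ok; σ2 onset /v/, coda /∅/ ok → permitted
[ssa] — violates constraint (ii): adjacent identical consonants /ss/ → not permitted
[pi] — σ1 onset /p/, coda /∅/ ok → permitted
[ki.get] — violates constraint (iii): syllable 2 coda /t/ has 1 consonant (> 0) → not permitted
[tni] — violates constraint (iv): contains banned sequence /tn/ → not permitted
Permitted: [li.pge], [wi.pba], [ge.ve], [pi] → 4.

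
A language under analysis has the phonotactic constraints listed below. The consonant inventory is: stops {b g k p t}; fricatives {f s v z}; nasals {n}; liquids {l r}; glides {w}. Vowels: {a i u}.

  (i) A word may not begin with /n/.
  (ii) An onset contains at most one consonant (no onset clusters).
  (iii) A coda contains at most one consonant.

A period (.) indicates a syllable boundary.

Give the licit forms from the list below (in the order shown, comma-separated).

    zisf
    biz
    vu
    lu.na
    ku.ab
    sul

biz, vu, lu.na, ku.ab, sul

zisf — violates constraint (iii): syllable 1 coda /sf/ has 2 consonants (> 1) → illicit
biz — σ1 onset /b/, coda /z/ ok → licit
vu — σ1 onset /v/, coda /∅/ ok → licit
lu.na — σ1 onset /l/, coda /∅/ ok; σ2 onset /n/, coda /∅/ ok → licit
ku.ab — σ1 onset /k/, coda /∅/ ok; σ2 onset /∅/, coda /b/ ok → licit
sul — σ1 onset /s/, coda /l/ ok → licit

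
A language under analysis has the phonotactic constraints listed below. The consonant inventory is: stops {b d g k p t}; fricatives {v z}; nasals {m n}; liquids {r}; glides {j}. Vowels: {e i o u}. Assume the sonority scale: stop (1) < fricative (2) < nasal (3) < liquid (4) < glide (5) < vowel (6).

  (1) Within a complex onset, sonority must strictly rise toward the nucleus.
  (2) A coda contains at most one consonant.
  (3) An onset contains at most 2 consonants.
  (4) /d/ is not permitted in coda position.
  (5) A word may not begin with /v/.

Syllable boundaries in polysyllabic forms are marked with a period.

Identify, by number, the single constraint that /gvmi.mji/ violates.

3

/gvmi.mji/: syllable 1 onset /gvm/ has 3 consonants (> 2).
This is a violation of constraint 3: "An onset contains at most 2 consonants."
The remaining constraints (1, 2, 4, 5) are satisfied.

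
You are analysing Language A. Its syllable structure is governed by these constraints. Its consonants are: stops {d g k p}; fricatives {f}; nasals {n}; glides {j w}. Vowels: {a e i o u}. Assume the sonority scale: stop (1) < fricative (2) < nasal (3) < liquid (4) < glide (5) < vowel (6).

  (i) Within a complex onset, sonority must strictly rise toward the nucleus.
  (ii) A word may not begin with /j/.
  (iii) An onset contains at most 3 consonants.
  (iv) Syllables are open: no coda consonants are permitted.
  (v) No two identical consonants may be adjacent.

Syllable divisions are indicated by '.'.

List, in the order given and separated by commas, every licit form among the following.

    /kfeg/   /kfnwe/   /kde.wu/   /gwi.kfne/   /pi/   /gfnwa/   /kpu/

/kfeg/ — violates constraint (iv): syllable 1 coda /g/ has 1 consonant (> 0) → illicit
/kfnwe/ — violates constraint (iii): syllable 1 onset /kfnw/ has 4 consonants (> 3) → illicit
/kde.wu/ — violates constraint (i): syllable 1 onset /kd/: /k/ (stop, 1) → /d/ (stop, 1) does not rise → illicit
/gwi.kfne/ — σ1 onset /gw/ (1→5 rises), coda /∅/ ok; σ2 onset /kfn/ (1→2→3 rises), coda /∅/ ok → licit
/pi/ — σ1 onset /p/, coda /∅/ ok → licit
/gfnwa/ — violates constraint (iii): syllable 1 onset /gfnw/ has 4 consonants (> 3) → illicit
/kpu/ — violates constraint (i): syllable 1 onset /kp/: /k/ (stop, 1) → /p/ (stop, 1) does not rise → illicit

/gwi.kfne/, /pi/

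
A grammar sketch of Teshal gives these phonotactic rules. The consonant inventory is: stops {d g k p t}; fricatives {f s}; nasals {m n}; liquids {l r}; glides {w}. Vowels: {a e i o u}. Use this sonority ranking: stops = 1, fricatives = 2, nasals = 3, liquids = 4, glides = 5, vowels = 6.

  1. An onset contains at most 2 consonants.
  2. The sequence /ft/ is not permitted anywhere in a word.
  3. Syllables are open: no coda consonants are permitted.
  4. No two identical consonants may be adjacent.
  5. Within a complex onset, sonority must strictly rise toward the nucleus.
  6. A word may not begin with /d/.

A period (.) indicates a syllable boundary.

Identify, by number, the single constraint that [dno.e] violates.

6

[dno.e]: word begins with /d/.
This is a violation of constraint 6: "A word may not begin with /d/."
The remaining constraints (1, 2, 3, 4, 5) are satisfied.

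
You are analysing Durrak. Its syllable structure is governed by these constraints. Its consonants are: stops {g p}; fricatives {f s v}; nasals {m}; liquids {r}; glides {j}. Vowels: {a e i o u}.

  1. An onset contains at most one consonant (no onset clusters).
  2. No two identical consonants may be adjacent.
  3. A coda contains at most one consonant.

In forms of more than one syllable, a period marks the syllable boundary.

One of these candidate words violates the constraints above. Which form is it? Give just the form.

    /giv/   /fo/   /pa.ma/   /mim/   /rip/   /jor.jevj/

/giv/ — σ1 onset /g/, coda /v/ ok → permitted
/fo/ — σ1 onset /f/, coda /∅/ ok → permitted
/pa.ma/ — σ1 onset /p/, coda /∅/ ok; σ2 onset /m/, coda /∅/ ok → permitted
/mim/ — σ1 onset /m/, coda /m/ ok → permitted
/rip/ — σ1 onset /r/, coda /p/ ok → permitted
/jor.jevj/ — violates constraint 3: syllable 2 coda /vj/ has 2 consonants (> 1) → not permitted

/jor.jevj/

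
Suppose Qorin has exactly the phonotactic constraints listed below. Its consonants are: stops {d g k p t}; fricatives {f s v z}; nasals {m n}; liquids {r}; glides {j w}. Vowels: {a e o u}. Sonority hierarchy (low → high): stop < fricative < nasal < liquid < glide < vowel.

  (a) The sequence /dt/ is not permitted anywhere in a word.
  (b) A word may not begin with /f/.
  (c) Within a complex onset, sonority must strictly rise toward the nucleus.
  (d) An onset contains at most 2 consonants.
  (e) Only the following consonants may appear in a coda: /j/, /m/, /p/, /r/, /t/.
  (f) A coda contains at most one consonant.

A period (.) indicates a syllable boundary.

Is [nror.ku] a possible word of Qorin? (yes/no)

[nror.ku] — σ1 onset /nr/ (3→4 rises), coda /r/ ok; σ2 onset /k/, coda /∅/ ok → well-formed

yes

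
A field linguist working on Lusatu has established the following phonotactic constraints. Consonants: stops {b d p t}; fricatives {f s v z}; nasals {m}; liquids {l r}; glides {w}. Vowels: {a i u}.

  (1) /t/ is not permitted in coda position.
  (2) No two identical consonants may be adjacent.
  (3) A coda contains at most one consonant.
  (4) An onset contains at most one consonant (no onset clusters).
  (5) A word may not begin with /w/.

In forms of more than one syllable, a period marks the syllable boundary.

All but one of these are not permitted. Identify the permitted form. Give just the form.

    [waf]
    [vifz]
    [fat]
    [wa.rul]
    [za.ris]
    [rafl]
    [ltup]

[za.ris]

[waf] — violates constraint 5: word begins with /w/ → not permitted
[vifz] — violates constraint 3: syllable 1 coda /fz/ has 2 consonants (> 1) → not permitted
[fat] — violates constraint 1: syllable 1 coda contains /t/ → not permitted
[wa.rul] — violates constraint 5: word begins with /w/ → not permitted
[za.ris] — σ1 onset /z/, coda /∅/ ok; σ2 onset /r/, coda /s/ ok → permitted
[rafl] — violates constraint 3: syllable 1 coda /fl/ has 2 consonants (> 1) → not permitted
[ltup] — violates constraint 4: syllable 1 onset /lt/ has 2 consonants (> 1) → not permitted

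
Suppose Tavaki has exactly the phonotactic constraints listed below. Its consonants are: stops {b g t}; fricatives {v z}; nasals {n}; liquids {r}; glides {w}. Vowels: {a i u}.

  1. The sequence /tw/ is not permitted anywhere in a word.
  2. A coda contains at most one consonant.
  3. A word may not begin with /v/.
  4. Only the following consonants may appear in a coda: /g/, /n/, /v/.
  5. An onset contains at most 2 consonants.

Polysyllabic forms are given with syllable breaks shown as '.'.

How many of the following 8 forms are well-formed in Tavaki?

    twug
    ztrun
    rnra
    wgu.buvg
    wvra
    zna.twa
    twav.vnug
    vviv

0

twug — violates constraint 1: contains banned sequence /tw/ → ill-formed
ztrun — violates constraint 5: syllable 1 onset /ztr/ has 3 consonants (> 2) → ill-formed
rnra — violates constraint 5: syllable 1 onset /rnr/ has 3 consonants (> 2) → ill-formed
wgu.buvg — violates constraint 2: syllable 2 coda /vg/ has 2 consonants (> 1) → ill-formed
wvra — violates constraint 5: syllable 1 onset /wvr/ has 3 consonants (> 2) → ill-formed
zna.twa — violates constraint 1: contains banned sequence /tw/ → ill-formed
twav.vnug — violates constraint 1: contains banned sequence /tw/ → ill-formed
vviv — violates constraint 3: word begins with /v/ → ill-formed
No form is well-formed → 0.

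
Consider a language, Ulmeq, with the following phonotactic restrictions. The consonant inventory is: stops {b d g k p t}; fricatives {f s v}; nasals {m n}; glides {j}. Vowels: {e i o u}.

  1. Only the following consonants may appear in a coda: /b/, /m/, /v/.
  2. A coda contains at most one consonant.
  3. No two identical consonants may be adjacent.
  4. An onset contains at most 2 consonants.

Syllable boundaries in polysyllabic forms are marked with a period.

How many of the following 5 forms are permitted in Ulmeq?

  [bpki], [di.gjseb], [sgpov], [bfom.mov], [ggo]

[bpki] — violates constraint 4: syllable 1 onset /bpk/ has 3 consonants (> 2) → not permitted
[di.gjseb] — violates constraint 4: syllable 2 onset /gjs/ has 3 consonants (> 2) → not permitted
[sgpov] — violates constraint 4: syllable 1 onset /sgp/ has 3 consonants (> 2) → not permitted
[bfom.mov] — violates constraint 3: adjacent identical consonants /mm/ → not permitted
[ggo] — violates constraint 3: adjacent identical consonants /gg/ → not permitted
No form is permitted → 0.

0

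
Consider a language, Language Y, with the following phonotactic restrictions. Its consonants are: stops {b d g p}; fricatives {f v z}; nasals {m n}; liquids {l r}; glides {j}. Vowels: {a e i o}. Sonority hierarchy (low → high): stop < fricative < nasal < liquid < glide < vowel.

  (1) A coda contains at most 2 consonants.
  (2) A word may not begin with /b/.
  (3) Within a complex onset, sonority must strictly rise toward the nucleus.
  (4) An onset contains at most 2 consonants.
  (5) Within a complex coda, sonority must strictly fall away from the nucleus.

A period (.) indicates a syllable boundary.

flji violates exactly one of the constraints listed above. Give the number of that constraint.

flji: syllable 1 onset /flj/ has 3 consonants (> 2).
This is a violation of constraint 4: "An onset contains at most 2 consonants."
The remaining constraints (1, 2, 3, 5) are satisfied.

4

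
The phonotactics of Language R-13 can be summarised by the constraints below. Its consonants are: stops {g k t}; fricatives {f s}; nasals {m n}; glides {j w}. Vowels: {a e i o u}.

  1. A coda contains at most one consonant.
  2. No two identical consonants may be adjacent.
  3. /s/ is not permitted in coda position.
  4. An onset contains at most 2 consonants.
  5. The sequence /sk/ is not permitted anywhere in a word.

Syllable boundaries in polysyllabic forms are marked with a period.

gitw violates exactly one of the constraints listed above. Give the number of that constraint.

1

gitw: syllable 1 coda /tw/ has 2 consonants (> 1).
This is a violation of constraint 1: "A coda contains at most one consonant."
The remaining constraints (2, 3, 4, 5) are satisfied.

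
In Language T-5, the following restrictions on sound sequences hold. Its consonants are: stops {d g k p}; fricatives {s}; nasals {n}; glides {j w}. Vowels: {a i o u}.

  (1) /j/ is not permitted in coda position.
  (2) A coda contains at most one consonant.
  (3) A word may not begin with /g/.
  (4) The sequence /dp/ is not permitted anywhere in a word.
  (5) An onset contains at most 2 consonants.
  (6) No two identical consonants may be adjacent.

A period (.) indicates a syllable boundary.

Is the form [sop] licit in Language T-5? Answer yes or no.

yes

[sop] — σ1 onset /s/, coda /p/ ok → licit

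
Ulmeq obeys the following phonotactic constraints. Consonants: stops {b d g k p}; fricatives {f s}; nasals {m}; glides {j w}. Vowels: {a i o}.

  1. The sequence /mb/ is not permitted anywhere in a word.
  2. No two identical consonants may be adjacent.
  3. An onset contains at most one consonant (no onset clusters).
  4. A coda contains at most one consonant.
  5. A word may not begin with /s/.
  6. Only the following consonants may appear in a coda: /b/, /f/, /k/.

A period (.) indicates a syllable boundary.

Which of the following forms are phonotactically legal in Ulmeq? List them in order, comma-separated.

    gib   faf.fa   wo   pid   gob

gib — σ1 onset /g/, coda /b/ ok → phonotactically legal
faf.fa — violates constraint 2: adjacent identical consonants /ff/ → phonotactically illegal
wo — σ1 onset /w/, coda /∅/ ok → phonotactically legal
pid — violates constraint 6: syllable 1 coda contains /d/, which is not a licensed coda consonant → phonotactically illegal
gob — σ1 onset /g/, coda /b/ ok → phonotactically legal

gib, wo, gob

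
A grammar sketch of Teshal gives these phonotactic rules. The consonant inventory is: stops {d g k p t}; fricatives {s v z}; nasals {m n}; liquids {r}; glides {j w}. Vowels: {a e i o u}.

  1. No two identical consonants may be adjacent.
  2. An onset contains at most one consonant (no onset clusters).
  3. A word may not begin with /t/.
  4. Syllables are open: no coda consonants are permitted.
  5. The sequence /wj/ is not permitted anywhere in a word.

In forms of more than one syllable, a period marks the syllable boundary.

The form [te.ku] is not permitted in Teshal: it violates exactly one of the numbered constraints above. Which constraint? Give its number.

[te.ku]: word begins with /t/.
This is a violation of constraint 3: "A word may not begin with /t/."
The remaining constraints (1, 2, 4, 5) are satisfied.

3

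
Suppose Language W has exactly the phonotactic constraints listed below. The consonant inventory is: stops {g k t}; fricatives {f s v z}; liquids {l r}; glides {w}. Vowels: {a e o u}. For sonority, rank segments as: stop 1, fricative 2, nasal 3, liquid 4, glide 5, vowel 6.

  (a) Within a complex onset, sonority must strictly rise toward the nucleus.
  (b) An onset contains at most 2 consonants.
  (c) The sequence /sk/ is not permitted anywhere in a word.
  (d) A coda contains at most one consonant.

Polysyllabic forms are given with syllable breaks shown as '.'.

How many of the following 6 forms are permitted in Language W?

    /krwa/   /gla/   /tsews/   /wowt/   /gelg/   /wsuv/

1

/krwa/ — violates constraint (b): syllable 1 onset /krw/ has 3 consonants (> 2) → not permitted
/gla/ — σ1 onset /gl/ (1→4 rises), coda /∅/ ok → permitted
/tsews/ — violates constraint (d): syllable 1 coda /ws/ has 2 consonants (> 1) → not permitted
/wowt/ — violates constraint (d): syllable 1 coda /wt/ has 2 consonants (> 1) → not permitted
/gelg/ — violates constraint (d): syllable 1 coda /lg/ has 2 consonants (> 1) → not permitted
/wsuv/ — violates constraint (a): syllable 1 onset /ws/: /w/ (glide, 5) → /s/ (fricative, 2) does not rise → not permitted
Permitted: /gla/ → 1.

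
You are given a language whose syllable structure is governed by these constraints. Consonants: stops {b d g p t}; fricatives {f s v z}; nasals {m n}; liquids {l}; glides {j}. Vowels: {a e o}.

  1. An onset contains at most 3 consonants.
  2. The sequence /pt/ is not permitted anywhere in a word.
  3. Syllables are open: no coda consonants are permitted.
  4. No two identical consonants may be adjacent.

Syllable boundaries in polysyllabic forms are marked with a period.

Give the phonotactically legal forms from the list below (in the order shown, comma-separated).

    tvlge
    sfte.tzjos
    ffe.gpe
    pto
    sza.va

sza.va

tvlge — violates constraint 1: syllable 1 onset /tvlg/ has 4 consonants (> 3) → phonotactically illegal
sfte.tzjos — violates constraint 3: syllable 2 coda /s/ has 1 consonant (> 0) → phonotactically illegal
ffe.gpe — violates constraint 4: adjacent identical consonants /ff/ → phonotactically illegal
pto — violates constraint 2: contains banned sequence /pt/ → phonotactically illegal
sza.va — σ1 onset /sz/ (2C), coda /∅/ ok; σ2 onset /v/, coda /∅/ ok → phonotactically legal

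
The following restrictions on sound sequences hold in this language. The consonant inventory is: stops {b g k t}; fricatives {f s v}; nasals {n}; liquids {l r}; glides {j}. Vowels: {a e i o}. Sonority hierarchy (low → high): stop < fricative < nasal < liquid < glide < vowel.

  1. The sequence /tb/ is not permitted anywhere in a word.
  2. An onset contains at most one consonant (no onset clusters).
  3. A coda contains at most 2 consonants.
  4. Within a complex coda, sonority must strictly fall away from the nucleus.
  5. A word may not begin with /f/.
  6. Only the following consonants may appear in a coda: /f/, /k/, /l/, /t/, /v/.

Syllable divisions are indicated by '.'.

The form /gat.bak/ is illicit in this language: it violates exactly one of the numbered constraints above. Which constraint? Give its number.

/gat.bak/: contains banned sequence /tb/.
This is a violation of constraint 1: "The sequence /tb/ is not permitted anywhere in a word."
The remaining constraints (2, 3, 4, 5, 6) are satisfied.

1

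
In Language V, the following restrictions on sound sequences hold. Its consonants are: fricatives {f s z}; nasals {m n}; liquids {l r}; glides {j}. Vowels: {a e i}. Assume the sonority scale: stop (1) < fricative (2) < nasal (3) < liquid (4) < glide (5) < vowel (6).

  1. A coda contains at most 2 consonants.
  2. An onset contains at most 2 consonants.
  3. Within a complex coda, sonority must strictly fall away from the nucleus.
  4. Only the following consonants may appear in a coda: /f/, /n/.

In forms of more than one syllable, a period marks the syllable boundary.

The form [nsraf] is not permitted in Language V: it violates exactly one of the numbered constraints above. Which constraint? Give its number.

2

[nsraf]: syllable 1 onset /nsr/ has 3 consonants (> 2).
This is a violation of constraint 2: "An onset contains at most 2 consonants."
The remaining constraints (1, 3, 4) are satisfied.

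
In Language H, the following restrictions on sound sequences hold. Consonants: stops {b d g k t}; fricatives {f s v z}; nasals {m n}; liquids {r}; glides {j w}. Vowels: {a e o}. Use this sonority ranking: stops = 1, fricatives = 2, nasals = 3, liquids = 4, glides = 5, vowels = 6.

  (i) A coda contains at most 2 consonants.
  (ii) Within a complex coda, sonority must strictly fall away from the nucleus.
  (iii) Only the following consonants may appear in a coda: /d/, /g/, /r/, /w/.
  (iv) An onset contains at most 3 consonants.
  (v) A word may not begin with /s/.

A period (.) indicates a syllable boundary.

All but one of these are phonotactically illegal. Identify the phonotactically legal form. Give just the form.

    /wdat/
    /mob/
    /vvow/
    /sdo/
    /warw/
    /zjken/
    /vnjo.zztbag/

/wdat/ — violates constraint (iii): syllable 1 coda contains /t/, which is not a licensed coda consonant → phonotactically illegal
/mob/ — violates constraint (iii): syllable 1 coda contains /b/, which is not a licensed coda consonant → phonotactically illegal
/vvow/ — σ1 onset /vv/ (2C), coda /w/ ok → phonotactically legal
/sdo/ — violates constraint (v): word begins with /s/ → phonotactically illegal
/warw/ — violates constraint (ii): syllable 1 coda /rw/: /r/ (liquid, 4) → /w/ (glide, 5) does not fall → phonotactically illegal
/zjken/ — violates constraint (iii): syllable 1 coda contains /n/, which is not a licensed coda consonant → phonotactically illegal
/vnjo.zztbag/ — violates constraint (iv): syllable 2 onset /zztb/ has 4 consonants (> 3) → phonotactically illegal

/vvow/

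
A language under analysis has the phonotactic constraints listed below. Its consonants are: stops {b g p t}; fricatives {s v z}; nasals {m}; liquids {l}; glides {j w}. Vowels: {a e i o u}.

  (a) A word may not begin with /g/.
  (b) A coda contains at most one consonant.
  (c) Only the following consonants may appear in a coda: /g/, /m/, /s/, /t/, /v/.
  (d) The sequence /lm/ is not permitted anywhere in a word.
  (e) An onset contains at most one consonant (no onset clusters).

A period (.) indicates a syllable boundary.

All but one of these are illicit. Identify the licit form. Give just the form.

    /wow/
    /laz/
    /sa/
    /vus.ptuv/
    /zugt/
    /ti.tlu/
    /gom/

/wow/ — violates constraint (c): syllable 1 coda contains /w/, which is not a licensed coda consonant → illicit
/laz/ — violates constraint (c): syllable 1 coda contains /z/, which is not a licensed coda consonant → illicit
/sa/ — σ1 onset /s/, coda /∅/ ok → licit
/vus.ptuv/ — violates constraint (e): syllable 2 onset /pt/ has 2 consonants (> 1) → illicit
/zugt/ — violates constraint (b): syllable 1 coda /gt/ has 2 consonants (> 1) → illicit
/ti.tlu/ — violates constraint (e): syllable 2 onset /tl/ has 2 consonants (> 1) → illicit
/gom/ — violates constraint (a): word begins with /g/ → illicit

/sa/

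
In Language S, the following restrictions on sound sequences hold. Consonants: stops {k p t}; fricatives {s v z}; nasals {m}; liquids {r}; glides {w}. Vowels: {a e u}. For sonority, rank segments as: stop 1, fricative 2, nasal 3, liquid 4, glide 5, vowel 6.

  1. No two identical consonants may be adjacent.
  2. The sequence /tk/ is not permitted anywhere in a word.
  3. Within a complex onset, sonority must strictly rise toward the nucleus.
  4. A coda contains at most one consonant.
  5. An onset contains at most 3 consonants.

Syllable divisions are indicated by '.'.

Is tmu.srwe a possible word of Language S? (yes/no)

tmu.srwe — σ1 onset /tm/ (1→3 rises), coda /∅/ ok; σ2 onset /srw/ (2→4→5 rises), coda /∅/ ok → phonotactically legal

yes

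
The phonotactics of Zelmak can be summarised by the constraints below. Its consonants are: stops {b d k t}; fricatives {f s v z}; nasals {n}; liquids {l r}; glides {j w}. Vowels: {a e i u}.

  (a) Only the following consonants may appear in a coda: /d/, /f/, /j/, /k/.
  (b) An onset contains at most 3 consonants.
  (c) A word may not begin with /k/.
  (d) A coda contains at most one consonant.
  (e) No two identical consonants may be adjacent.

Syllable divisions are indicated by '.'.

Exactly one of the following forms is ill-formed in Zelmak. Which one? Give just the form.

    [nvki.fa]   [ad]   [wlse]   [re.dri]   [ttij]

[nvki.fa] — σ1 onset /nvk/ (3C), coda /∅/ ok; σ2 onset /f/, coda /∅/ ok → well-formed
[ad] — σ1 onset /∅/, coda /d/ ok → well-formed
[wlse] — σ1 onset /wls/ (3C), coda /∅/ ok → well-formed
[re.dri] — σ1 onset /r/, coda /∅/ ok; σ2 onset /dr/ (2C), coda /∅/ ok → well-formed
[ttij] — violates constraint (e): adjacent identical consonants /tt/ → ill-formed

[ttij]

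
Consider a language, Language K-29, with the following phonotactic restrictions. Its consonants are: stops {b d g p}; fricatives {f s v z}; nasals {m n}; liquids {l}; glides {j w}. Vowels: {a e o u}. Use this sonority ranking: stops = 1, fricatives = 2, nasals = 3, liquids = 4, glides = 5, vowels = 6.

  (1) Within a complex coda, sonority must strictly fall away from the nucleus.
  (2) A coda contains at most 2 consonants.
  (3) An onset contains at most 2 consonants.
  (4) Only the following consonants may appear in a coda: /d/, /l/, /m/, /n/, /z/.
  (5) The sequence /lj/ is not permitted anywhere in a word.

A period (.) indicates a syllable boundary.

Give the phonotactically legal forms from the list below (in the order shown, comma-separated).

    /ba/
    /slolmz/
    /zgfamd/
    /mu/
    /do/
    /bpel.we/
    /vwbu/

/ba/, /mu/, /do/, /bpel.we/

/ba/ — σ1 onset /b/, coda /∅/ ok → phonotactically legal
/slolmz/ — violates constraint 2: syllable 1 coda /lmz/ has 3 consonants (> 2) → phonotactically illegal
/zgfamd/ — violates constraint 3: syllable 1 onset /zgf/ has 3 consonants (> 2) → phonotactically illegal
/mu/ — σ1 onset /m/, coda /∅/ ok → phonotactically legal
/do/ — σ1 onset /d/, coda /∅/ ok → phonotactically legal
/bpel.we/ — σ1 onset /bp/ (2C), coda /l/ ok; σ2 onset /w/, coda /∅/ ok → phonotactically legal
/vwbu/ — violates constraint 3: syllable 1 onset /vwb/ has 3 consonants (> 2) → phonotactically illegal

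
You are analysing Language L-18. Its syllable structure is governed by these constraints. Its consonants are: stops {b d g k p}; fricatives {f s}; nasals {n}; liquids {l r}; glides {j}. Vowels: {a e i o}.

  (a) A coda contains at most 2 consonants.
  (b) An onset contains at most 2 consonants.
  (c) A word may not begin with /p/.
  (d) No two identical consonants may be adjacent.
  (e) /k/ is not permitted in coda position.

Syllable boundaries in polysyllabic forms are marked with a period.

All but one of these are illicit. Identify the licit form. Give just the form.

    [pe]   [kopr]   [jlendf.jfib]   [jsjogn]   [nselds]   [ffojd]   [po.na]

[kopr]

[pe] — violates constraint (c): word begins with /p/ → illicit
[kopr] — σ1 onset /k/, coda /pr/ (2C) ok → licit
[jlendf.jfib] — violates constraint (a): syllable 1 coda /ndf/ has 3 consonants (> 2) → illicit
[jsjogn] — violates constraint (b): syllable 1 onset /jsj/ has 3 consonants (> 2) → illicit
[nselds] — violates constraint (a): syllable 1 coda /lds/ has 3 consonants (> 2) → illicit
[ffojd] — violates constraint (d): adjacent identical consonants /ff/ → illicit
[po.na] — violates constraint (c): word begins with /p/ → illicit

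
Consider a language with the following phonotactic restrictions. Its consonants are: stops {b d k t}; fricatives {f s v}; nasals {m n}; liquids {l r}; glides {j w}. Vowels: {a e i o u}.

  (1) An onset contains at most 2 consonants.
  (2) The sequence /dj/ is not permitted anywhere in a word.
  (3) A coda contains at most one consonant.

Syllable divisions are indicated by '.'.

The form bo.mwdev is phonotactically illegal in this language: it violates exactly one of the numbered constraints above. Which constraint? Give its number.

1

bo.mwdev: syllable 2 onset /mwd/ has 3 consonants (> 2).
This is a violation of constraint 1: "An onset contains at most 2 consonants."
The remaining constraints (2, 3) are satisfied.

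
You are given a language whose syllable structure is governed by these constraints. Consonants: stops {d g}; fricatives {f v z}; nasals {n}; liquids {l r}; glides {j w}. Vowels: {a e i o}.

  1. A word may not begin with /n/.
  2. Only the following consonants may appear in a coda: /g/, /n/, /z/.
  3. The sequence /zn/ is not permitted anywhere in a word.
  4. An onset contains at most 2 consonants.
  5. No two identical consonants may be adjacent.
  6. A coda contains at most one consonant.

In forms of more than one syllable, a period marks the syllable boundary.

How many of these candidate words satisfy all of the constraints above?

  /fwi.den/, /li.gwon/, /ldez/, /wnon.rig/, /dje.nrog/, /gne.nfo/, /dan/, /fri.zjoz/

8

/fwi.den/ — σ1 onset /fw/ (2C), coda /∅/ ok; σ2 onset /d/, coda /n/ ok → permitted
/li.gwon/ — σ1 onset /l/, coda /∅/ ok; σ2 onset /gw/ (2C), coda /n/ ok → permitted
/ldez/ — σ1 onset /ld/ (2C), coda /z/ ok → permitted
/wnon.rig/ — σ1 onset /wn/ (2C), coda /n/ ok; σ2 onset /r/, coda /g/ ok → permitted
/dje.nrog/ — σ1 onset /dj/ (2C), coda /∅/ ok; σ2 onset /nr/ (2C), coda /g/ ok → permitted
/gne.nfo/ — σ1 onset /gn/ (2C), coda /∅/ ok; σ2 onset /nf/ (2C), coda /∅/ ok → permitted
/dan/ — σ1 onset /d/, coda /n/ ok → permitted
/fri.zjoz/ — σ1 onset /fr/ (2C), coda /∅/ ok; σ2 onset /zj/ (2C), coda /z/ ok → permitted
Permitted: /fwi.den/, /li.gwon/, /ldez/, /wnon.rig/, /dje.nrog/, /gne.nfo/, /dan/, /fri.zjoz/ → 8.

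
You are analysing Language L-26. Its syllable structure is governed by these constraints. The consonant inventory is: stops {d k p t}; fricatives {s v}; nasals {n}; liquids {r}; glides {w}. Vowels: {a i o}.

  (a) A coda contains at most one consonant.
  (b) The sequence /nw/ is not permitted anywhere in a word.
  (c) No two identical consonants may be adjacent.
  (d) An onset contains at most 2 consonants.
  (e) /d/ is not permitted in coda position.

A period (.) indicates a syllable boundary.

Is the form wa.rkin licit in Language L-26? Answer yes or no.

yes

wa.rkin — σ1 onset /w/, coda /∅/ ok; σ2 onset /rk/ (2C), coda /n/ ok → licit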